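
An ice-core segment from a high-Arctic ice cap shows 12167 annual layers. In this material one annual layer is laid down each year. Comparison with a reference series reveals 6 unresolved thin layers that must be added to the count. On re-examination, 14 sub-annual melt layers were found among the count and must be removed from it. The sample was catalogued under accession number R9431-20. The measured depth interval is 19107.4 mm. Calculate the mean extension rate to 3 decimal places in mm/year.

1.571 mm/year

True annual layer count = 12167 − 14 + 6 = 12159.
19107.4 mm over 12159 years gives 19107.4 / 12159 ≈ 1.571 mm/year.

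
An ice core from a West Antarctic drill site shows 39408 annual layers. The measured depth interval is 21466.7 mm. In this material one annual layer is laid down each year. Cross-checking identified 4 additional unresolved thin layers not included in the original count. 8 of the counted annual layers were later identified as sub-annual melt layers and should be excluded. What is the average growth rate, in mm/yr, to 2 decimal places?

0.54 mm/yr

After corrections the count is 39408 − 8 + 4 = 39404 annual layers.
Mean rate = 21466.7 mm / 39404 years ≈ 0.54 mm/yr.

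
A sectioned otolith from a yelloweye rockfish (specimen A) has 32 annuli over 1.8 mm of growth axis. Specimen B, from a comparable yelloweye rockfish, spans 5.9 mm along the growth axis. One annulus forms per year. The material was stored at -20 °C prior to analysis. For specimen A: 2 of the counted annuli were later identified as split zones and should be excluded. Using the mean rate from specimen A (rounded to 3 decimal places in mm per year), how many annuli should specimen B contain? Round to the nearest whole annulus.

Specimen A: adjusted count: 32 − 2 = 30 annuli.
A: 1.8 mm over 30 years gives 1.8 / 30 ≈ 0.060 mm/yr.
Specimen B: 5.9 mm / 0.060 mm per year = 98.33 years ≈ 98 annuli.

98 annuli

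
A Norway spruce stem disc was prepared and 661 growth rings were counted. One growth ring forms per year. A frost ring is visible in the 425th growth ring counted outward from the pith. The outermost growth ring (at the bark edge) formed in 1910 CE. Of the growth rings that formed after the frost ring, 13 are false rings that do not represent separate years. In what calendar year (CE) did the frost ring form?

Between growth ring 425 and the bark edge there are 661 − 425 = 236 growth rings.
Removing the 13 false growth rings leaves 236 − 13 = 223 true growth rings beyond the frost ring.
1910 − 223 = 1687 CE.

1687 CE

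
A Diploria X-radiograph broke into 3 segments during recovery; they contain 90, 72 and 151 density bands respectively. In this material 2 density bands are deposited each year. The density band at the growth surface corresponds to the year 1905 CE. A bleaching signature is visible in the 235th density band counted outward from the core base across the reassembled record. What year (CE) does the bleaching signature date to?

1866 CE

Total density bands = 90 + 72 + 151 = 313.
Between density band 235 and the growth surface there are 313 − 235 = 78 density bands.
Dividing by 2 density bands per year: 78 / 2 = 39 years.
The density band at the growth surface is 1905 CE, so the bleaching signature dates to 1905 − 39 = 1866 CE.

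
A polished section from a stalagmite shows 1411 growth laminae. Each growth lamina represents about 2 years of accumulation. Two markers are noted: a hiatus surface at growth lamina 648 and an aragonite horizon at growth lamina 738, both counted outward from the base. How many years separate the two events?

738 − 648 = 90 growth laminae lie between the two events.
Multiplying by 2 years per growth lamina: 90 × 2 = 180 years.

180 yr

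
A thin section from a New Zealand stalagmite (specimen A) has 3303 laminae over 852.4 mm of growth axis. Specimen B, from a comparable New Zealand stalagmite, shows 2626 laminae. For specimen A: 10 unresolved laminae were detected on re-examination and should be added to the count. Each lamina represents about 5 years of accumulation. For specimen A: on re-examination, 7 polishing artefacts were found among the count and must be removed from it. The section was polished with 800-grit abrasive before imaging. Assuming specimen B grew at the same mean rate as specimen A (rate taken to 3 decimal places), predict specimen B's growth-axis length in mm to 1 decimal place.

682.8 mm

Specimen A: correcting the raw count gives 3303 − 7 + 10 = 3306 true laminae.
Specimen A: multiplying by 5 years per lamina: 3306 × 5 = 16530 years.
A: 852.4 mm over 16530 years gives 852.4 / 16530 ≈ 0.052 mm/yr.
Specimen B: 2626 laminae at 5 years each span 2626 × 5 = 13130 years. Length of B = 0.052 × 13130 = 682.8 mm.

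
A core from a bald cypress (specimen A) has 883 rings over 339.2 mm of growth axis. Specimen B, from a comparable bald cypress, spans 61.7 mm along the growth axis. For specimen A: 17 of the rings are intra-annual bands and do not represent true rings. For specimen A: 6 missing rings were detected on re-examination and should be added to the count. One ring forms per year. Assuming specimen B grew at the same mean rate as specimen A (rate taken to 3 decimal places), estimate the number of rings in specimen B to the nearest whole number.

Specimen A: after corrections the count is 883 − 17 + 6 = 872 rings.
A: Mean rate = 339.2 mm / 872 years ≈ 0.389 mm/yr.
B spans 61.7 / 0.389 = 158.61 years ≈ 159 rings.

159 rings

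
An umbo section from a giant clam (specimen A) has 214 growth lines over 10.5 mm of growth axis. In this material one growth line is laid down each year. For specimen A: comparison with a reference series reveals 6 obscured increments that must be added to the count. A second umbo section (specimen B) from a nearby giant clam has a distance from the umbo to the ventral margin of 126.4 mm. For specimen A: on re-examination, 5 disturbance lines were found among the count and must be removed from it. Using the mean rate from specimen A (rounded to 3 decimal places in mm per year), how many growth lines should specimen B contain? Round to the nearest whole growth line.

Specimen A: after corrections the count is 214 − 5 + 6 = 215 growth lines.
A: Mean rate = 10.5 mm / 215 years ≈ 0.049 mm/year.
Specimen B: 126.4 mm / 0.049 mm per year = 2579.59 years ≈ 2580 growth lines.

2580 growth lines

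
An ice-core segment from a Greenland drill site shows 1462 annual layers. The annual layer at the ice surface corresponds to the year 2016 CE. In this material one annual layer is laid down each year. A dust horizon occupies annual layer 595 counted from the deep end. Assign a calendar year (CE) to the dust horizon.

1462 − 595 = 867 annual layers lie beyond the dust horizon toward the ice surface.
The annual layer at the ice surface is 2016 CE, so the dust horizon dates to 2016 − 867 = 1149 CE.

1149 CE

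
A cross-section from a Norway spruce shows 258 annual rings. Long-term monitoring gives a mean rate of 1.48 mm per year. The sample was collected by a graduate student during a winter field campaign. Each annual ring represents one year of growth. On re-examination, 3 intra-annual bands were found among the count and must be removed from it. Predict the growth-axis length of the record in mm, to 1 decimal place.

After corrections the count is 258 − 3 = 255 annual rings.
Predicted length = 1.48 mm/year × 255 years = 377.4 mm.

377.4 mm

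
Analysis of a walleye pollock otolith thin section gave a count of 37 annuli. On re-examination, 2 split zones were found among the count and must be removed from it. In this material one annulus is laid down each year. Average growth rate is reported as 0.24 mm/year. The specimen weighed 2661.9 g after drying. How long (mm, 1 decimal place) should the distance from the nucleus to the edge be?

Adjusted count: 37 − 2 = 35 annuli.
35 years at 0.24 mm/year gives 0.24 × 35 = 8.4 mm.

8.4 mm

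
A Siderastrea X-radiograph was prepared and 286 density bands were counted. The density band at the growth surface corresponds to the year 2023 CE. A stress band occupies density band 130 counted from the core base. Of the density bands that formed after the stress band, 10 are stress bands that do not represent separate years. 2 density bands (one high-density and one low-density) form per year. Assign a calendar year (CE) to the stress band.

1950 CE

The stress band sits at density band 130 from the core base, so 286 − 130 = 156 density bands formed after it.
156 − 10 false = 146 true density bands after the stress band.
With 2 density bands per year, 146 / 2 = 73 years.
Counting back 73 years from 2023 CE places the stress band in 2023 − 73 = 1950 CE.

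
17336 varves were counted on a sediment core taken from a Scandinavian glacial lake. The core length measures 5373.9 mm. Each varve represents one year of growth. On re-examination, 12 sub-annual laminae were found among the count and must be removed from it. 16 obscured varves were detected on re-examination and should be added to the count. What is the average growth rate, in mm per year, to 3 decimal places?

0.310 mm per year

True varve count = 17336 − 12 + 16 = 17340.
Extension rate ≈ 5373.9 / 17340 = 0.310 mm per year.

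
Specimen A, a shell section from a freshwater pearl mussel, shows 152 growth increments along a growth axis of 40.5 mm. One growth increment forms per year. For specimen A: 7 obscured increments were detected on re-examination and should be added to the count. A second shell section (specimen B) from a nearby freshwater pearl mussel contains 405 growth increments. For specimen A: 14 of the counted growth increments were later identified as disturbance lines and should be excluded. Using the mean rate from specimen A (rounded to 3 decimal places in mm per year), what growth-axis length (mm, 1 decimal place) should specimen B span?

113.0 mm

Specimen A: after corrections the count is 152 − 14 + 7 = 145 growth increments.
A: 40.5 mm over 145 years gives 40.5 / 145 ≈ 0.279 mm/year.
Length of B = 0.279 × 405 = 113.0 mm.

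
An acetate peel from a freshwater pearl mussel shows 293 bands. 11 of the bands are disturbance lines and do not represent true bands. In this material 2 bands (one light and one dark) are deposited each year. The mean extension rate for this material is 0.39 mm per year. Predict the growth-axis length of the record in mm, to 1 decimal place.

Adjusted count: 293 − 11 = 282 bands.
Dividing by 2 bands per year: 282 / 2 = 141 years.
Length ≈ 0.39 × 141 = 55.0 mm.

55.0 mm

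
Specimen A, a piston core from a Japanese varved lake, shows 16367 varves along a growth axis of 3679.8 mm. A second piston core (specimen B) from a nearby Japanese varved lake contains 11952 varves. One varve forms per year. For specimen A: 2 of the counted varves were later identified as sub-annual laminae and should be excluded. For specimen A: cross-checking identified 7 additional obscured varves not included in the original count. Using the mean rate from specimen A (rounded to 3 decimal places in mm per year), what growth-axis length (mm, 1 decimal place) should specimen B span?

Specimen A: correcting the raw count gives 16367 − 2 + 7 = 16372 true varves.
A: Extension rate ≈ 3679.8 / 16372 = 0.225 mm/yr.
Length of B = 0.225 × 11952 = 2689.2 mm.

2689.2 mm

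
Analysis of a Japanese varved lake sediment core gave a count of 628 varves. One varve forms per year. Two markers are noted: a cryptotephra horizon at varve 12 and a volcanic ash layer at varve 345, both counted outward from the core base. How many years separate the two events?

The two markers are separated by 345 − 12 = 333 varves.
At one varve per year, 333 years elapsed between them.

333 years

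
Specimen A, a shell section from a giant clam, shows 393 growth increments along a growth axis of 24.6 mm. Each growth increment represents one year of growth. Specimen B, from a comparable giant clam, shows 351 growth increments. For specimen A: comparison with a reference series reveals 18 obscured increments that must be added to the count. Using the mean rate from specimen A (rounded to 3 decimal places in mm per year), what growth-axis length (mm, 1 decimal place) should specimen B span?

Specimen A: true growth increment count = 393 + 18 = 411.
A: 24.6 mm over 411 years gives 24.6 / 411 ≈ 0.060 mm per year.
B's length ≈ 0.060 × 351 = 21.1 mm.

21.1 mm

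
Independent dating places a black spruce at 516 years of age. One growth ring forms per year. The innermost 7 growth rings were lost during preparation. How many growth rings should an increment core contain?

At one growth ring per year, 516 years correspond to 516 growth rings.
516 − 7 missed = 509 growth rings expected in the prepared section.

509 growth rings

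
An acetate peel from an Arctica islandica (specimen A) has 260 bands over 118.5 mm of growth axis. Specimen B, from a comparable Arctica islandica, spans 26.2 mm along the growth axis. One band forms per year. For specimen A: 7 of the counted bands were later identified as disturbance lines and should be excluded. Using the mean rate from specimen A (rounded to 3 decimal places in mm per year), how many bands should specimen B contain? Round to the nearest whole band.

56 bands

Specimen A: after corrections the count is 260 − 7 = 253 bands.
A: Extension rate ≈ 118.5 / 253 = 0.468 mm/year.
Specimen B: 26.2 mm / 0.468 mm per year = 55.98 years ≈ 56 bands.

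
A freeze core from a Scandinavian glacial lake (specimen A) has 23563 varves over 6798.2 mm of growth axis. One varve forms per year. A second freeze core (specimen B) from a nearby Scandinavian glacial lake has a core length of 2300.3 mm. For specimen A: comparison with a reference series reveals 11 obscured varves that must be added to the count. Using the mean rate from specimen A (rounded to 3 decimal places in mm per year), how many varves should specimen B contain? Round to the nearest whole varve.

7987 varves

Specimen A: correcting the raw count gives 23563 + 11 = 23574 true varves.
A: Extension rate ≈ 6798.2 / 23574 = 0.288 mm/year.
B spans 2300.3 / 0.288 = 7987.15 years ≈ 7987 varves.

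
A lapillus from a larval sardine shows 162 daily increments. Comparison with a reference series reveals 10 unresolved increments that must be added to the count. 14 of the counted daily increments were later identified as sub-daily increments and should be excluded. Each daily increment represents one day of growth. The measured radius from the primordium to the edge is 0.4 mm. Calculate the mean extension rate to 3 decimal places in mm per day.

0.003 mm per day

True daily increment count = 162 − 14 + 10 = 158.
Mean rate = 0.4 mm / 158 days ≈ 0.003 mm per day.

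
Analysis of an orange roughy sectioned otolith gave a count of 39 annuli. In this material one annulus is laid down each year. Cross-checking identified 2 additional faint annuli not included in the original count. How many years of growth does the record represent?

Adjusted count: 39 + 2 = 41 annuli.
With a one-to-one annulus periodicity this is 41 years.

41 years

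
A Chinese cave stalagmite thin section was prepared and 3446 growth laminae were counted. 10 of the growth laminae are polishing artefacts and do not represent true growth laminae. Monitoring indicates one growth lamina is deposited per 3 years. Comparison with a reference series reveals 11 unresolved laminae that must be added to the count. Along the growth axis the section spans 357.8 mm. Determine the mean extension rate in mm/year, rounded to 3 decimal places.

Adjusted count: 3446 − 10 + 11 = 3447 growth laminae.
3447 growth laminae at 3 years each span 3447 × 3 = 10341 years.
Mean rate = 357.8 mm / 10341 years ≈ 0.035 mm/year.

0.035 mm/year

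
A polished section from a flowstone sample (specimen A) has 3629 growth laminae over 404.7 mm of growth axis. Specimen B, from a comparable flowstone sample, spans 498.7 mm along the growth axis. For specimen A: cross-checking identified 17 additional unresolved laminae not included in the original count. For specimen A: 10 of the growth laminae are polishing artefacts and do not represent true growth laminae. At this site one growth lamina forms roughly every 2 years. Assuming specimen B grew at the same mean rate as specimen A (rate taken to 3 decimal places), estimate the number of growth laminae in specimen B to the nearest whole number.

Specimen A: correcting the raw count gives 3629 − 10 + 17 = 3636 true growth laminae.
Specimen A: 3636 growth laminae at 2 years each span 3636 × 2 = 7272 years.
A: 404.7 mm over 7272 years gives 404.7 / 7272 ≈ 0.056 mm/yr.
B spans 498.7 / 0.056 = 8905.36 years; at 2 years per growth lamina that is 8905.36 / 2 ≈ 4453 growth laminae.

4453 growth laminae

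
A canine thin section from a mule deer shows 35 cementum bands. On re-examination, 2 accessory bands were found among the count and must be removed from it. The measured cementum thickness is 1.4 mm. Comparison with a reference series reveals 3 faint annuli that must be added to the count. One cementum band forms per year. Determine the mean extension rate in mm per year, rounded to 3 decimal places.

Adjusted count: 35 − 2 + 3 = 36 cementum bands.
Extension rate ≈ 1.4 / 36 = 0.039 mm per year.

0.039 mm per year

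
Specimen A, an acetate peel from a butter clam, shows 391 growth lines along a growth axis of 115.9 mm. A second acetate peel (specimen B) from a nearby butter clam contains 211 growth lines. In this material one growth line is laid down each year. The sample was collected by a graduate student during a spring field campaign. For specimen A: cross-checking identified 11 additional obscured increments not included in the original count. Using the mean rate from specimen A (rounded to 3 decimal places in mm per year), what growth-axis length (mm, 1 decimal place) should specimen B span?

Specimen A: correcting the raw count gives 391 + 11 = 402 true growth lines.
A: Extension rate ≈ 115.9 / 402 = 0.288 mm per year.
For B, 0.288 mm/year × 211 years = 60.8 mm.

60.8 mm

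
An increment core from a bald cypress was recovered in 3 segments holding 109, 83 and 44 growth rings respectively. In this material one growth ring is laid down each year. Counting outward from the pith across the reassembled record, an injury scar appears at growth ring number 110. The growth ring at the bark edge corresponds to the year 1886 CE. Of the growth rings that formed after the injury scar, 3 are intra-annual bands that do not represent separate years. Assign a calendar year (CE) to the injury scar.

Total growth rings = 109 + 83 + 44 = 236.
236 − 110 = 126 growth rings lie beyond the injury scar toward the bark edge.
Removing the 3 false growth rings leaves 126 − 3 = 123 true growth rings beyond the injury scar.
The growth ring at the bark edge is 1886 CE, so the injury scar dates to 1886 − 123 = 1763 CE.

1763 CE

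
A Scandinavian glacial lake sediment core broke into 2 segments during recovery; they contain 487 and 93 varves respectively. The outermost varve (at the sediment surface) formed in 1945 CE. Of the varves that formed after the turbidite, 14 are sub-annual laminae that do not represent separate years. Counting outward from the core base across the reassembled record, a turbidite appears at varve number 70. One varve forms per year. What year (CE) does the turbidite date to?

1449 CE

Total varves = 487 + 93 = 580.
Between varve 70 and the sediment surface there are 580 − 70 = 510 varves.
Excluding 14 false varves: 510 − 14 = 496.
Counting back 496 years from 1945 CE places the turbidite in 1945 − 496 = 1449 CE.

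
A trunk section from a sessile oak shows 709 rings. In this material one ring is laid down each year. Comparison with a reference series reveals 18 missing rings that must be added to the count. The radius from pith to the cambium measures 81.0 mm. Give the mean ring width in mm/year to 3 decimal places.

0.111 mm/year

Adjusted count: 709 + 18 = 727 rings.
Extension rate ≈ 81.0 / 727 = 0.111 mm/year.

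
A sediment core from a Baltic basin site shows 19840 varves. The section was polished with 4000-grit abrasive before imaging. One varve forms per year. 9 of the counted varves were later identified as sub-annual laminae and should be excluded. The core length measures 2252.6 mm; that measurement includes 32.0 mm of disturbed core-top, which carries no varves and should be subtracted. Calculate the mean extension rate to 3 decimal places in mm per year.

After corrections the count is 19840 − 9 = 19831 varves.
The growth record spans 2252.6 − 32.0 = 2220.6 mm.
Mean rate = 2220.6 mm / 19831 years ≈ 0.112 mm per year.

0.112 mm per year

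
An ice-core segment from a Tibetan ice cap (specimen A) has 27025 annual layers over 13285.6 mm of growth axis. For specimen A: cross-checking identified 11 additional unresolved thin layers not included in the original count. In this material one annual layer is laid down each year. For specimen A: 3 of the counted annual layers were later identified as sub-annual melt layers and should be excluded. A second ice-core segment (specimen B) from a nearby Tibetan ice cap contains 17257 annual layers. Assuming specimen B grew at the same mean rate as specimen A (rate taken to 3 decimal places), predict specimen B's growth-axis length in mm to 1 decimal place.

Specimen A: true annual layer count = 27025 − 3 + 11 = 27033.
A: Extension rate ≈ 13285.6 / 27033 = 0.491 mm/year.
B's length ≈ 0.491 × 17257 = 8473.2 mm.

8473.2 mm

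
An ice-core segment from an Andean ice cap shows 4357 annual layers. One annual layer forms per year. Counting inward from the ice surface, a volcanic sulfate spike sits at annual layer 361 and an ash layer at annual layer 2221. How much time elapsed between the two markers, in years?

Separation: 2221 − 361 = 1860 annual layers.
At one annual layer per year, 1860 years elapsed between them.

1860 years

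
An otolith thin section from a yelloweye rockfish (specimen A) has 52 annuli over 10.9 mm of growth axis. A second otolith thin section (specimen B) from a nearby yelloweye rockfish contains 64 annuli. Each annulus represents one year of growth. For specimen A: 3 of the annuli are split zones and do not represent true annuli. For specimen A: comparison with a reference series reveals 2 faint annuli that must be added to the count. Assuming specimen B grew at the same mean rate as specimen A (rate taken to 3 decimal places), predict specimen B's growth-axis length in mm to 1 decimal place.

Specimen A: correcting the raw count gives 52 − 3 + 2 = 51 true annuli.
A: Mean rate = 10.9 mm / 51 years ≈ 0.214 mm/yr.
For B, 0.214 mm/year × 64 years = 13.7 mm.

13.7 mm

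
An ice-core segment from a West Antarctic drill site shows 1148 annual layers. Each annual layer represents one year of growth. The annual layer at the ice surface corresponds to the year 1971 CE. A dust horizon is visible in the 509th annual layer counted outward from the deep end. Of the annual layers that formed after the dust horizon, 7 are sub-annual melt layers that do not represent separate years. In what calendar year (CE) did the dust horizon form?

1148 − 509 = 639 annual layers lie beyond the dust horizon toward the ice surface.
639 − 7 false = 632 true annual layers after the dust horizon.
1971 − 632 = 1339 CE.

1339 CE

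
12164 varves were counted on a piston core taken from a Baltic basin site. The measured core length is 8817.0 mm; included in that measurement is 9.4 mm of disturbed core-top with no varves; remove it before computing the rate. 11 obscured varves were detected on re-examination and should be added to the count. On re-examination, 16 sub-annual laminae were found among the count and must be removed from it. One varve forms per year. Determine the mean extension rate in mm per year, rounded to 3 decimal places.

After corrections the count is 12164 − 16 + 11 = 12159 varves.
The growth record spans 8817.0 − 9.4 = 8807.6 mm.
8807.6 mm over 12159 years gives 8807.6 / 12159 ≈ 0.724 mm per year.

0.724 mm per year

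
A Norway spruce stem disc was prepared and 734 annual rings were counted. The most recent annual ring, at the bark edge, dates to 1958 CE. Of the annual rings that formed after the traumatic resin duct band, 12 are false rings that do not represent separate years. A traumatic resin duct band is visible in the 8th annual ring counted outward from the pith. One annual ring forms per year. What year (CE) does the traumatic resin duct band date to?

Between annual ring 8 and the bark edge there are 734 − 8 = 726 annual rings.
Excluding 12 false annual rings: 726 − 12 = 714.
1958 − 714 = 1244 CE.

1244 CE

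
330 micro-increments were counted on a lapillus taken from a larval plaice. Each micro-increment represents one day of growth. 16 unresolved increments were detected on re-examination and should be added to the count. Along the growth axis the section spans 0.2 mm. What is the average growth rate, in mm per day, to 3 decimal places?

After corrections the count is 330 + 16 = 346 micro-increments.
Mean rate = 0.2 mm / 346 days ≈ 0.001 mm per day.

0.001 mm per day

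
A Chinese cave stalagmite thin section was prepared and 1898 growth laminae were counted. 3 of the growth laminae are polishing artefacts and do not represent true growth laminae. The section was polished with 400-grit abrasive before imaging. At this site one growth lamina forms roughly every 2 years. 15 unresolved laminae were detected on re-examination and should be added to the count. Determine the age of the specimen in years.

3820 years

Correcting the raw count gives 1898 − 3 + 15 = 1910 true growth laminae.
At 2 years per growth lamina, 1910 × 2 = 3820 years.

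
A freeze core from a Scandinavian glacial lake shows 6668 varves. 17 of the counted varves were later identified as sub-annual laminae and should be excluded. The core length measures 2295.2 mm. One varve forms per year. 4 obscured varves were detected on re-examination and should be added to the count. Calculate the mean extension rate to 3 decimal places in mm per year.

After corrections the count is 6668 − 17 + 4 = 6655 varves.
2295.2 mm over 6655 years gives 2295.2 / 6655 ≈ 0.345 mm per year.

0.345 mm per year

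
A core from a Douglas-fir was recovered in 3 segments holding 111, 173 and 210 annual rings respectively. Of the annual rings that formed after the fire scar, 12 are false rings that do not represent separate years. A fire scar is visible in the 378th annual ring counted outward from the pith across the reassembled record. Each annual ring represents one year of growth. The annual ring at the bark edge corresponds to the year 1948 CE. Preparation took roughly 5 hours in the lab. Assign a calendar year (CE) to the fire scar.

Total annual rings = 111 + 173 + 210 = 494.
494 − 378 = 116 annual rings lie beyond the fire scar toward the bark edge.
116 − 12 false = 104 true annual rings after the fire scar.
1948 − 104 = 1844 CE.

1844 CE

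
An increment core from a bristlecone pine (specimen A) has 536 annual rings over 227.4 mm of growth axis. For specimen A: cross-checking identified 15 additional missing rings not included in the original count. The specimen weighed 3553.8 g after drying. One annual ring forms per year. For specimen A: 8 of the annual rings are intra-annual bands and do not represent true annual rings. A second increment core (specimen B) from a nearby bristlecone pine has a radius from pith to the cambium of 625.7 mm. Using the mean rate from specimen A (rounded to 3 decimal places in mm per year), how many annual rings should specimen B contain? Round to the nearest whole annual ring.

Specimen A: after corrections the count is 536 − 8 + 15 = 543 annual rings.
A: Mean rate = 227.4 mm / 543 years ≈ 0.419 mm/year.
Specimen B: 625.7 mm / 0.419 mm per year = 1493.32 years ≈ 1493 annual rings.

1493 annual rings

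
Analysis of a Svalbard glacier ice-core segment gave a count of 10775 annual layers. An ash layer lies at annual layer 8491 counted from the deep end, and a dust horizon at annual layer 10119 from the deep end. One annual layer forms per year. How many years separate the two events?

1628 years

The two markers are separated by 10119 − 8491 = 1628 annual layers.
One annual layer per year makes the interval 1628 years.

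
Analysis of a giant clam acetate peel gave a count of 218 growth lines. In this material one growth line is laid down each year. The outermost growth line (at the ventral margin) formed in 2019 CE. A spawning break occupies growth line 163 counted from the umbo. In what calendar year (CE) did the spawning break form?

1964 CE

Between growth line 163 and the ventral margin there are 218 − 163 = 55 growth lines.
2019 − 55 = 1964 CE.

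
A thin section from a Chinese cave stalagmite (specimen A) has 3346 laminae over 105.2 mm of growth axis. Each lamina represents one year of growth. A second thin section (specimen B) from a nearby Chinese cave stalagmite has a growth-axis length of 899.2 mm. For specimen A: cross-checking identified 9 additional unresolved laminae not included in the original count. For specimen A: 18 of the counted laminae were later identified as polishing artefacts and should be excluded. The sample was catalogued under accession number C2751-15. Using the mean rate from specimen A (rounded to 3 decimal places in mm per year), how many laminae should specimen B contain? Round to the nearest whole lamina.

Specimen A: adjusted count: 3346 − 18 + 9 = 3337 laminae.
A: Extension rate ≈ 105.2 / 3337 = 0.032 mm/year.
For B, 899.2 / 0.032 = 28100.00 years ≈ 28100 laminae.

28100 laminae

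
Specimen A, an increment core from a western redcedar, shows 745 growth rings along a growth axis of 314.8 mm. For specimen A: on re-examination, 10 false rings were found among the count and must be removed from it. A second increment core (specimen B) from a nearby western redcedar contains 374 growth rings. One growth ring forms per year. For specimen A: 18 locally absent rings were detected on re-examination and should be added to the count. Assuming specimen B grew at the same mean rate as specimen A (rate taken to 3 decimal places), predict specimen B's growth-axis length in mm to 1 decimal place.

Specimen A: after corrections the count is 745 − 10 + 18 = 753 growth rings.
A: 314.8 mm over 753 years gives 314.8 / 753 ≈ 0.418 mm per year.
Length of B = 0.418 × 374 = 156.3 mm.

156.3 mm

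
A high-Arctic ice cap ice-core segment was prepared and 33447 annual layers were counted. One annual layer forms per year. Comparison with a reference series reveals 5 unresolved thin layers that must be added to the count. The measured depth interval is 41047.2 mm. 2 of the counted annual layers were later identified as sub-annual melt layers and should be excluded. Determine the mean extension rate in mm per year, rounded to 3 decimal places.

Correcting the raw count gives 33447 − 2 + 5 = 33450 true annual layers.
Mean rate = 41047.2 mm / 33450 years ≈ 1.227 mm per year.

1.227 mm per year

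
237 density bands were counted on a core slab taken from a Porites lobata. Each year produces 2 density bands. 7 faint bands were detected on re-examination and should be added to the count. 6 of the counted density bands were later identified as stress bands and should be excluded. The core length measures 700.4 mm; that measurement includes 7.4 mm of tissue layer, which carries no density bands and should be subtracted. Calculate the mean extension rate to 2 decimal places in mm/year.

5.82 mm/year

Correcting the raw count gives 237 − 6 + 7 = 238 true density bands.
238 density bands at 2 per year is 238 / 2 = 119 years.
Removing the 7.4 mm offcut leaves 700.4 − 7.4 = 693.0 mm.
Extension rate ≈ 693.0 / 119 = 5.82 mm/year.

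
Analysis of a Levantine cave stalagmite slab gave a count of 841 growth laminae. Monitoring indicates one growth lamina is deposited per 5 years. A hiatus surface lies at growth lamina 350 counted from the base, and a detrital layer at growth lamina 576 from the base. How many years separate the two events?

1130 yr

Separation: 576 − 350 = 226 growth laminae.
Multiplying by 5 years per growth lamina: 226 × 5 = 1130 years.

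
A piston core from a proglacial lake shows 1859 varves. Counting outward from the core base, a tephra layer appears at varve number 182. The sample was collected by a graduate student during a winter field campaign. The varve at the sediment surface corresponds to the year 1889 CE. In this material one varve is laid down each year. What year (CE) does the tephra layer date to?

Between varve 182 and the sediment surface there are 1859 − 182 = 1677 varves.
Counting back 1677 years from 1889 CE places the tephra layer in 1889 − 1677 = 212 CE.

212 CE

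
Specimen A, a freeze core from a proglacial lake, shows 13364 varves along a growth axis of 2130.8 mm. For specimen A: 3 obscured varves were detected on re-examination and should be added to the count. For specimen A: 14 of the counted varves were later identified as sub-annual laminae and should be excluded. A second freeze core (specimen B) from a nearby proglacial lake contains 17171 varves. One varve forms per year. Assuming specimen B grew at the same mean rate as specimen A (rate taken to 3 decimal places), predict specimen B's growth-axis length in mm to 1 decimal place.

2747.4 mm

Specimen A: adjusted count: 13364 − 14 + 3 = 13353 varves.
A: Extension rate ≈ 2130.8 / 13353 = 0.160 mm per year.
B's length ≈ 0.160 × 17171 = 2747.4 mm.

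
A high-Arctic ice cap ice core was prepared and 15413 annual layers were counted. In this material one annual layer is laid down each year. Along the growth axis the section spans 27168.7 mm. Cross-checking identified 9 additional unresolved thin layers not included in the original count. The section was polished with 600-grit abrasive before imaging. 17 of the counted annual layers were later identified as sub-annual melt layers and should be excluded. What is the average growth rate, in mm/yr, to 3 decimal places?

1.764 mm/yr

True annual layer count = 15413 − 17 + 9 = 15405.
Mean rate = 27168.7 mm / 15405 years ≈ 1.764 mm/yr.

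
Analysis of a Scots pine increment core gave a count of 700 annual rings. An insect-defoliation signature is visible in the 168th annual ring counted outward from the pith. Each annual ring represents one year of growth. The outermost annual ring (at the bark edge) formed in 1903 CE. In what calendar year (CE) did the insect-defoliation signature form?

Between annual ring 168 and the bark edge there are 700 − 168 = 532 annual rings.
Counting back 532 years from 1903 CE places the insect-defoliation signature in 1903 − 532 = 1371 CE.

1371 CE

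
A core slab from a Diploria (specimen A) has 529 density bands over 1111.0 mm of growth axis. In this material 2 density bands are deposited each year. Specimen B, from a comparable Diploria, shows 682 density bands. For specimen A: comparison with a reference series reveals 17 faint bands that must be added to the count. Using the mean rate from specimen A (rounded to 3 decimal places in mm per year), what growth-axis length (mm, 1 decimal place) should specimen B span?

1387.9 mm

Specimen A: after corrections the count is 529 + 17 = 546 density bands.
Specimen A: with 2 density bands per year, 546 / 2 = 273 years.
A: Mean rate = 1111.0 mm / 273 years ≈ 4.070 mm per year.
Specimen B: with 2 density bands per year, 682 / 2 = 341 years. B's length ≈ 4.070 × 341 = 1387.9 mm.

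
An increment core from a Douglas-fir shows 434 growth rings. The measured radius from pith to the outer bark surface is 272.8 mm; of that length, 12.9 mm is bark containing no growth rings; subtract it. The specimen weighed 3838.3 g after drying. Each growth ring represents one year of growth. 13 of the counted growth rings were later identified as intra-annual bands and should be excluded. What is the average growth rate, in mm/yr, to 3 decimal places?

0.617 mm/yr

After corrections the count is 434 − 13 = 421 growth rings.
Net length = 272.8 − 12.9 = 259.9 mm.
Extension rate ≈ 259.9 / 421 = 0.617 mm/yr.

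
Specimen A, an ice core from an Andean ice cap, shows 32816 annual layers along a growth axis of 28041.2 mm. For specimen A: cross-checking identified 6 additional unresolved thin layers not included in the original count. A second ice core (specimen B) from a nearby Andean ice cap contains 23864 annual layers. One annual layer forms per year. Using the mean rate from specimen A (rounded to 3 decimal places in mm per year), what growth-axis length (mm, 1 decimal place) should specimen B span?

20379.9 mm

Specimen A: after corrections the count is 32816 + 6 = 32822 annual layers.
A: Mean rate = 28041.2 mm / 32822 years ≈ 0.854 mm/year.
Length of B = 0.854 × 23864 = 20379.9 mm.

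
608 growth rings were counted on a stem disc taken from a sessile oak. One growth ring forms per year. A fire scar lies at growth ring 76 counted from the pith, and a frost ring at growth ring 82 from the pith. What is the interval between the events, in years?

6 years

Separation: 82 − 76 = 6 growth rings.
One growth ring per year makes the interval 6 years.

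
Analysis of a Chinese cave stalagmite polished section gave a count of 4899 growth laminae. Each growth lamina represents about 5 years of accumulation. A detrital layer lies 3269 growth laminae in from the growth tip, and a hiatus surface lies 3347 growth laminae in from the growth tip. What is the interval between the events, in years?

The two markers are separated by 3347 − 3269 = 78 growth laminae.
78 growth laminae at 5 years each span 78 × 5 = 390 years.

390 years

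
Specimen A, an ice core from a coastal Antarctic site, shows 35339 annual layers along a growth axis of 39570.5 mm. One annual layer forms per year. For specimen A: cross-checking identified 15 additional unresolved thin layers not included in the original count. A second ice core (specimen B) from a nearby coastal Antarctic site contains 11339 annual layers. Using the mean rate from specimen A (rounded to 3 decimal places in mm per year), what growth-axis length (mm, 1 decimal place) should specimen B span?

Specimen A: after corrections the count is 35339 + 15 = 35354 annual layers.
A: Extension rate ≈ 39570.5 / 35354 = 1.119 mm/year.
Length of B = 1.119 × 11339 = 12688.3 mm.

12688.3 mm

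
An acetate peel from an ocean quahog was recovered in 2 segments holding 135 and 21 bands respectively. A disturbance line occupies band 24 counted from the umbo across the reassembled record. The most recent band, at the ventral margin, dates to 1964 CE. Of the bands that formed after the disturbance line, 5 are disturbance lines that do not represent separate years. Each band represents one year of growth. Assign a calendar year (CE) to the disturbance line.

1837 CE

Total bands = 135 + 21 = 156.
Between band 24 and the ventral margin there are 156 − 24 = 132 bands.
132 − 5 false = 127 true bands after the disturbance line.
The band at the ventral margin is 1964 CE, so the disturbance line dates to 1964 − 127 = 1837 CE.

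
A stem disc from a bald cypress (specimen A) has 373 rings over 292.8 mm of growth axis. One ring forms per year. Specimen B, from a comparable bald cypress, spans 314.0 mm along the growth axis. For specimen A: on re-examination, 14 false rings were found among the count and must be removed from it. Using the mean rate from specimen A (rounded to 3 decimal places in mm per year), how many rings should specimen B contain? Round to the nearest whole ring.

385 rings

Specimen A: correcting the raw count gives 373 − 14 = 359 true rings.
A: Extension rate ≈ 292.8 / 359 = 0.816 mm/year.
B spans 314.0 / 0.816 = 384.80 years ≈ 385 rings.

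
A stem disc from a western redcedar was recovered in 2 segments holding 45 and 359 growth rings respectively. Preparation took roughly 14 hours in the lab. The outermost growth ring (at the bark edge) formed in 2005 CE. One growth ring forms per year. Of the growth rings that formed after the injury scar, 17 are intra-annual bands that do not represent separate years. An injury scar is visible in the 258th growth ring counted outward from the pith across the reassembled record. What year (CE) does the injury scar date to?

Total growth rings = 45 + 359 = 404.
The injury scar sits at growth ring 258 from the pith, so 404 − 258 = 146 growth rings formed after it.
146 − 17 false = 129 true growth rings after the injury scar.
The growth ring at the bark edge is 2005 CE, so the injury scar dates to 2005 − 129 = 1876 CE.

1876 CE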